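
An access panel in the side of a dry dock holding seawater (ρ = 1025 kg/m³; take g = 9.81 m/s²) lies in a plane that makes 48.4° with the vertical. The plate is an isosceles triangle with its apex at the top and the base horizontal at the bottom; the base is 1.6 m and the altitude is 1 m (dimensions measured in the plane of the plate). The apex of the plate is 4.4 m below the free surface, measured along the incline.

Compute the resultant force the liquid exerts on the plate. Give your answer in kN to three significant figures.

γ = ρg = 1025 × 9.81 / 1000 = 10.05525 kN/m³.
The plate makes 48.4° with the vertical, i.e. θ = 90° − 48.4° = 41.6° to the horizontal. Measuring y along the incline from the free-surface line, vertical depth h = y·sinθ with sinθ = 0.663926.
With the apex up, the centroid sits 2h/3 = 2 × 1/3 = 0.666667 m below the apex, so y_c = 4.4 + 0.666667 = 5.06667 m and h_c = 5.06667 × 0.663926 = 3.36389 m.
A = ½ × 1.6 × 1 = 0.8 m².
Resultant F = γ·h_c·A = 10.05525 × 3.36389 × 0.8 = 27.0598 kN.

F ≈ 27.1 kN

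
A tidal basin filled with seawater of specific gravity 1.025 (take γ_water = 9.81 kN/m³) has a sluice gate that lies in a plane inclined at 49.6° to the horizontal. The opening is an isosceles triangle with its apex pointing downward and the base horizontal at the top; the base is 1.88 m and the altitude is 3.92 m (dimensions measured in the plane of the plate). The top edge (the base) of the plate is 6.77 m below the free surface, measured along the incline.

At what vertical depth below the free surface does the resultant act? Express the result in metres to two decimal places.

γ = 1.025 × 9.81 = 10.05525 kN/m³.
Let θ = 49.6° be the plate's angle to the horizontal; measure y along the incline from where the plane meets the free surface. Vertical depth h = y·sinθ with sinθ = 0.761538.
With the apex down, the centroid sits h/3 = 3.92/3 = 1.30667 m below the base (the top edge), so y_c = 6.77 + 1.30667 = 8.07667 m and h_c = 8.07667 × 0.761538 = 6.15069 m.
A = ½ × 1.88 × 3.92 = 3.6848 m².
Resultant F = γ·h_c·A = 10.05525 × 6.15069 × 3.6848 = 227.893 kN.
I_c = b·h³/36 = 1.88 × 3.92³/36 = 3.14567 m⁴.
Centre of pressure: y_p = y_c + I_c/(y_c·A) = 8.07667 + 3.14567/(8.07667 × 3.6848) = 8.07667 + 0.105698 = 8.18237 m along the plane.
Vertically, h_p = y_p·sinθ = 8.18237 × 0.761538 = 6.23119 m.

h_p = 6.23 m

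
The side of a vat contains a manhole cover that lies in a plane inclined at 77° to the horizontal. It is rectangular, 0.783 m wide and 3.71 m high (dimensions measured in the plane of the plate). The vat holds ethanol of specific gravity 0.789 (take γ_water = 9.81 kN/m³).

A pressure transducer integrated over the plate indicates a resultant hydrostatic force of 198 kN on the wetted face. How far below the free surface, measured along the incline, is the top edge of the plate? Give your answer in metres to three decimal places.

y_top ≈ 7.183 m

γ = 0.789 × 9.81 = 7.74009 kN/m³.
A = 0.783 × 3.71 = 2.90493 m².
From F = γ·h_c·A, the centroid depth is h_c = 198/(7.74009 × 2.90493) = 8.8061 m.
Let θ = 77° be the plate's angle to the horizontal; measure y along the incline from where the plane meets the free surface. Vertical depth h = y·sinθ with sinθ = 0.974370.
Along the incline, y_c = h_c/sinθ = 8.8061/0.974370 = 9.03774 m.
The centroid lies 3.71/2 = 1.855 m below the top edge, so the top edge sits at y_top = 9.03774 − 1.855 = 7.18274 m along the incline.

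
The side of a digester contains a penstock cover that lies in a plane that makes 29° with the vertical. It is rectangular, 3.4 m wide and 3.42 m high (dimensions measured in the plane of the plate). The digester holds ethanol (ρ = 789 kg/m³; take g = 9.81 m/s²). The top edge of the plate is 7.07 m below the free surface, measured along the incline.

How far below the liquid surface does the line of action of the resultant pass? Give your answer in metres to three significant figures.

h_p = 7.78 m

γ = ρg = 789 × 9.81 / 1000 = 7.74009 kN/m³.
The plate makes 29° with the vertical, i.e. θ = 90° − 29° = 61° to the horizontal. Measuring y along the incline from the free-surface line, vertical depth h = y·sinθ with sinθ = 0.874620.
The centroid lies 3.42/2 = 1.71 m below the top edge, so y_c = 7.07 + 1.71 = 8.78 m and h_c = 8.78 × 0.874620 = 7.67916 m.
A = 3.4 × 3.42 = 11.628 m².
Resultant F = γ·h_c·A = 7.74009 × 7.67916 × 11.628 = 691.138 kN.
I_c = b·h³/12 = 3.4 × 3.42³/12 = 11.3338 m⁴.
Centre of pressure: y_p = y_c + I_c/(y_c·A) = 8.78 + 11.3338/(8.78 × 11.628) = 8.78 + 0.111014 = 8.89101 m along the plane.
Vertically, h_p = y_p·sinθ = 8.89101 × 0.874620 = 7.77626 m.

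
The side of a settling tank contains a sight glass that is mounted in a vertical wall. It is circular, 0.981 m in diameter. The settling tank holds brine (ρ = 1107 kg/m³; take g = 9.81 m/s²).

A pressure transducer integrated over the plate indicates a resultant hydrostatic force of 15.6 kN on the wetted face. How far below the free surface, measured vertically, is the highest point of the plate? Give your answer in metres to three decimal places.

γ = ρg = 1107 × 9.81 / 1000 = 10.85967 kN/m³.
A = π(0.4905)² = 0.755837 m².
From F = γ·h_c·A, the centroid depth is h_c = 15.6/(10.85967 × 0.755837) = 1.90055 m.
The centroid is at the centre, 0.4905 m below the top of the plate, so the highest point sits at h_top = 1.90055 − 0.4905 = 1.41005 m below the surface.

d_top ≈ 1.410 m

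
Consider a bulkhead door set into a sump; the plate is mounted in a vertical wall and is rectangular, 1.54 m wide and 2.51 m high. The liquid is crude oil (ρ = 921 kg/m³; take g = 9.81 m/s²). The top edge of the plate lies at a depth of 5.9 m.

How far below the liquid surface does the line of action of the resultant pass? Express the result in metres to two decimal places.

γ = ρg = 921 × 9.81 / 1000 = 9.03501 kN/m³.
The centroid lies 2.51/2 = 1.255 m below the top edge, so the centroid depth is h_c = 5.9 + 1.255 = 7.155 m.
A = 1.54 × 2.51 = 3.8654 m².
Resultant F = γ·h_c·A = 9.03501 × 7.155 × 3.8654 = 249.881 kN.
I_c = b·h³/12 = 1.54 × 2.51³/12 = 2.02937 m⁴.
Centre of pressure: y_p = y_c + I_c/(y_c·A) = 7.155 + 2.02937/(7.155 × 3.8654) = 7.155 + 0.0733765 = 7.22838 m along the plane.

h_p = 7.23 m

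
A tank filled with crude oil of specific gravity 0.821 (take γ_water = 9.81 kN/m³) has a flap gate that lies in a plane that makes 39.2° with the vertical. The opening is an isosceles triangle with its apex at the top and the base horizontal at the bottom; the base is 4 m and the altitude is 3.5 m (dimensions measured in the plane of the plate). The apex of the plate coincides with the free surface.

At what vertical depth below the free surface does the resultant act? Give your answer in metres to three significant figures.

h_p = 2.03 m

γ = 0.821 × 9.81 = 8.05401 kN/m³.
The plate makes 39.2° with the vertical, i.e. θ = 90° − 39.2° = 50.8° to the horizontal. Measuring y along the incline from the free-surface line, vertical depth h = y·sinθ with sinθ = 0.774944.
With the apex up, the centroid sits 2h/3 = 2 × 3.5/3 = 2.33333 m below the apex, so y_c = 2.33333 m and h_c = 2.33333 × 0.774944 = 1.8082 m.
A = ½ × 4 × 3.5 = 7 m².
Resultant F = γ·h_c·A = 8.05401 × 1.8082 × 7 = 101.943 kN.
I_c = b·h³/36 = 4 × 3.5³/36 = 4.76389 m⁴.
Centre of pressure: y_p = y_c + I_c/(y_c·A) = 2.33333 + 4.76389/(2.33333 × 7) = 2.33333 + 0.291667 = 2.625 m along the plane.
Vertically, h_p = y_p·sinθ = 2.625 × 0.774944 = 2.03423 m.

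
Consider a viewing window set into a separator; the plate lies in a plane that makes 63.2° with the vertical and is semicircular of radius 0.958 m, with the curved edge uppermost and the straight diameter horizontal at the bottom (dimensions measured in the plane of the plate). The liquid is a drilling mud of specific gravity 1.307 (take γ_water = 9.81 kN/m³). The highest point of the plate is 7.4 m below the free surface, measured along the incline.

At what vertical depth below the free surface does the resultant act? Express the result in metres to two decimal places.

γ = 1.307 × 9.81 = 12.82167 kN/m³.
The plate makes 63.2° with the vertical, i.e. θ = 90° − 63.2° = 26.8° to the horizontal. Measuring y along the incline from the free-surface line, vertical depth h = y·sinθ with sinθ = 0.450878.
The centroid lies 4r/(3π) = 0.406588 m above the diameter, so r − 4r/(3π) = 0.958 − 0.406588 = 0.551412 m below the topmost point, so y_c = 7.4 + 0.551412 = 7.95141 m and h_c = 7.95141 × 0.450878 = 3.58512 m.
A = πr²/2 = π × 0.958²/2 = 1.44162 m².
Resultant F = γ·h_c·A = 12.82167 × 3.58512 × 1.44162 = 66.2673 kN.
I_c = (π/8 − 8/(9π))·r⁴ = 0.109757 × 0.958⁴ = 0.0924473 m⁴.
Centre of pressure: y_p = y_c + I_c/(y_c·A) = 7.95141 + 0.0924473/(7.95141 × 1.44162) = 7.95141 + 0.00806491 = 7.95947 m along the plane.
Vertically, h_p = y_p·sinθ = 7.95947 × 0.450878 = 3.58875 m.

h_p = 3.59 m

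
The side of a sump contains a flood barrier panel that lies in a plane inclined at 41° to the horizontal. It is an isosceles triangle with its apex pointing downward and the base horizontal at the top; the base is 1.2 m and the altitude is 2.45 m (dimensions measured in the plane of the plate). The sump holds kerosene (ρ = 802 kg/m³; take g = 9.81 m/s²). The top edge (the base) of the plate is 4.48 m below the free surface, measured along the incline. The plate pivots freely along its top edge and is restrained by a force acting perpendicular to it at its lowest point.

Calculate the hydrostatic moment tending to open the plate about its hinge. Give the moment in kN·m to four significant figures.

γ = ρg = 802 × 9.81 / 1000 = 7.86762 kN/m³.
Let θ = 41° be the plate's angle to the horizontal; measure y along the incline from where the plane meets the free surface. Vertical depth h = y·sinθ with sinθ = 0.656059.
With the apex down, the centroid sits h/3 = 2.45/3 = 0.816667 m below the base (the top edge), so y_c = 4.48 + 0.816667 = 5.29667 m and h_c = 5.29667 × 0.656059 = 3.47493 m.
A = ½ × 1.2 × 2.45 = 1.47 m².
Resultant F = γ·h_c·A = 7.86762 × 3.47493 × 1.47 = 40.189 kN.
I_c = b·h³/36 = 1.2 × 2.45³/36 = 0.490204 m⁴.
Centre of pressure: y_p = y_c + I_c/(y_c·A) = 5.29667 + 0.490204/(5.29667 × 1.47) = 5.29667 + 0.0629588 = 5.35963 m along the plane.
The resultant acts 0.816667 + 0.0629588 = 0.879626 m (along the plate) below the hinge at the top edge, so the moment about the hinge is M = F × 0.879626 = 40.189 × 0.879626 = 35.3513 kN·m.

M ≈ 35.35 kN·m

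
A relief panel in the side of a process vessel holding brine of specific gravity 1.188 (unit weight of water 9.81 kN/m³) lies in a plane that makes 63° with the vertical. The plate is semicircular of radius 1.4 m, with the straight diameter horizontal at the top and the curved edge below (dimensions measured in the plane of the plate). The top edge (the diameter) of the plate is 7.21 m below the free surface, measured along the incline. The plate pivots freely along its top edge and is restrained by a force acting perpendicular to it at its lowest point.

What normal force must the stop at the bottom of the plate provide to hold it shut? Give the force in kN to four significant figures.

P ≈ 55.55 kN

γ = 1.188 × 9.81 = 11.65428 kN/m³.
The plate makes 63° with the vertical, i.e. θ = 90° − 63° = 27° to the horizontal. Measuring y along the incline from the free-surface line, vertical depth h = y·sinθ with sinθ = 0.453990.
The centroid of a semicircle lies 4r/(3π) = 0.594178 m from the diameter, here below the top edge, so y_c = 7.21 + 0.594178 = 7.80418 m and h_c = 7.80418 × 0.453990 = 3.54302 m.
A = πr²/2 = π × 1.4²/2 = 3.07876 m².
Resultant F = γ·h_c·A = 11.65428 × 3.54302 × 3.07876 = 127.126 kN.
I_c = (π/8 − 8/(9π))·r⁴ = 0.109757 × 1.4⁴ = 0.421642 m⁴.
Centre of pressure: y_p = y_c + I_c/(y_c·A) = 7.80418 + 0.421642/(7.80418 × 3.07876) = 7.80418 + 0.0175485 = 7.82173 m along the plane.
The resultant acts 0.594178 + 0.0175485 = 0.611726 m (along the plate) below the hinge at the top edge, so the moment about the hinge is M = F × 0.611726 = 127.126 × 0.611726 = 77.7663 kN·m.
A normal force at the bottom, 1.4 m from the hinge, must supply this moment: P = 77.7663/1.4 = 55.5474 kN.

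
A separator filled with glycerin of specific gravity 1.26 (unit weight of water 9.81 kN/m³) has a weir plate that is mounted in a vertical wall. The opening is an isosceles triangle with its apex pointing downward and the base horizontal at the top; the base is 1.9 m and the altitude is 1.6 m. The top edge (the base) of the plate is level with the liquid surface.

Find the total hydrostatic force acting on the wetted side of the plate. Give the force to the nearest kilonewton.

γ = 1.26 × 9.81 = 12.3606 kN/m³.
With the apex down, the centroid sits h/3 = 1.6/3 = 0.533333 m below the base (the top edge), so the centroid depth is h_c = 0.533333 m.
A = ½ × 1.9 × 1.6 = 1.52 m².
Resultant F = γ·h_c·A = 12.3606 × 0.533333 × 1.52 = 10.0203 kN.

F ≈ 10 kN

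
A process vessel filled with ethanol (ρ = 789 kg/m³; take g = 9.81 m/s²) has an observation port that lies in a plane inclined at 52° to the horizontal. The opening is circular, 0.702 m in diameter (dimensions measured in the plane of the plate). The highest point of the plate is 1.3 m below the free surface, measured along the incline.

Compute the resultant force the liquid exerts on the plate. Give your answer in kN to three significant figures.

γ = ρg = 789 × 9.81 / 1000 = 7.74009 kN/m³.
Let θ = 52° be the plate's angle to the horizontal; measure y along the incline from where the plane meets the free surface. Vertical depth h = y·sinθ with sinθ = 0.788011.
The centroid is at the centre, 0.351 m below the top of the plate, so y_c = 1.3 + 0.351 = 1.651 m and h_c = 1.651 × 0.788011 = 1.30101 m.
A = π(0.351)² = 0.387047 m².
Resultant F = γ·h_c·A = 7.74009 × 1.30101 × 0.387047 = 3.89754 kN.

F ≈ 3.90 kN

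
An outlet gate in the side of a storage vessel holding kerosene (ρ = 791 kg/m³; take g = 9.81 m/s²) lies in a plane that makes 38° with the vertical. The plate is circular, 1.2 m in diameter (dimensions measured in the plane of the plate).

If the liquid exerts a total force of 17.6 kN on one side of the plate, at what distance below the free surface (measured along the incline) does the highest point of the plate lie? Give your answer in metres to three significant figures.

γ = ρg = 791 × 9.81 / 1000 = 7.75971 kN/m³.
A = π(0.6)² = 1.13097 m².
From F = γ·h_c·A, the centroid depth is h_c = 17.6/(7.75971 × 1.13097) = 2.00547 m.
The plate makes 38° with the vertical, i.e. θ = 90° − 38° = 52° to the horizontal. Measuring y along the incline from the free-surface line, vertical depth h = y·sinθ with sinθ = 0.788011.
Along the incline, y_c = h_c/sinθ = 2.00547/0.788011 = 2.54498 m.
The centroid is at the centre, 0.6 m below the top of the plate, so the highest point sits at y_top = 2.54498 − 0.6 = 1.94498 m along the incline.

y_top ≈ 1.94 m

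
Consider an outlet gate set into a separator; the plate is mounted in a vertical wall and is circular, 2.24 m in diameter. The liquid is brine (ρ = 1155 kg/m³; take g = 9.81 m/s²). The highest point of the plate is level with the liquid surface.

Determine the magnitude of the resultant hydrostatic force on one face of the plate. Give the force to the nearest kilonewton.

γ = ρg = 1155 × 9.81 / 1000 = 11.33055 kN/m³.
The centroid is at the centre, 1.12 m below the top of the plate, so the centroid depth is h_c = 1.12 m.
A = π(1.12)² = 3.94081 m².
Resultant F = γ·h_c·A = 11.33055 × 1.12 × 3.94081 = 50.0097 kN.

F ≈ 50 kN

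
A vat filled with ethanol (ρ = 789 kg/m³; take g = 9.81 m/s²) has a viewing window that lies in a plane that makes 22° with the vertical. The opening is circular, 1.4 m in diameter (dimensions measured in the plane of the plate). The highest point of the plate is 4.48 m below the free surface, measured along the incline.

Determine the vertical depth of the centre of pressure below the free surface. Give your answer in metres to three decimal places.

h_p = 4.825 m

γ = ρg = 789 × 9.81 / 1000 = 7.74009 kN/m³.
The plate makes 22° with the vertical, i.e. θ = 90° − 22° = 68° to the horizontal. Measuring y along the incline from the free-surface line, vertical depth h = y·sinθ with sinθ = 0.927184.
The centroid is at the centre, 0.7 m below the top of the plate, so y_c = 4.48 + 0.7 = 5.18 m and h_c = 5.18 × 0.927184 = 4.80281 m.
A = π(0.7)² = 1.53938 m².
Resultant F = γ·h_c·A = 7.74009 × 4.80281 × 1.53938 = 57.2252 kN.
I_c = πr⁴/4 = π × 0.7⁴/4 = 0.188574 m⁴.
Centre of pressure: y_p = y_c + I_c/(y_c·A) = 5.18 + 0.188574/(5.18 × 1.53938) = 5.18 + 0.0236486 = 5.20365 m along the plane.
Vertically, h_p = y_p·sinθ = 5.20365 × 0.927184 = 4.82474 m.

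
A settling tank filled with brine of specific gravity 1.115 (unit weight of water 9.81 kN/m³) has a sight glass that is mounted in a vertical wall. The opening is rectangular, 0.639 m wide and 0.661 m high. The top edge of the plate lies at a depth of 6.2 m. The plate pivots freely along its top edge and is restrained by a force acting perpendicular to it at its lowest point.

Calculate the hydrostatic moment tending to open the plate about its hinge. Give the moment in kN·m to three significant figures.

γ = 1.115 × 9.81 = 10.93815 kN/m³.
The centroid lies 0.661/2 = 0.3305 m below the top edge, so the centroid depth is h_c = 6.2 + 0.3305 = 6.5305 m.
A = 0.639 × 0.661 = 0.422379 m².
Resultant F = γ·h_c·A = 10.93815 × 6.5305 × 0.422379 = 30.1712 kN.
I_c = b·h³/12 = 0.639 × 0.661³/12 = 0.0153789 m⁴.
Centre of pressure: y_p = y_c + I_c/(y_c·A) = 6.5305 + 0.0153789/(6.5305 × 0.422379) = 6.5305 + 0.00557541 = 6.53608 m along the plane.
The resultant acts 0.3305 + 0.00557541 = 0.336075 m (along the plate) below the hinge at the top edge, so the moment about the hinge is M = F × 0.336075 = 30.1712 × 0.336075 = 10.1398 kN·m.

M ≈ 10.1 kN·m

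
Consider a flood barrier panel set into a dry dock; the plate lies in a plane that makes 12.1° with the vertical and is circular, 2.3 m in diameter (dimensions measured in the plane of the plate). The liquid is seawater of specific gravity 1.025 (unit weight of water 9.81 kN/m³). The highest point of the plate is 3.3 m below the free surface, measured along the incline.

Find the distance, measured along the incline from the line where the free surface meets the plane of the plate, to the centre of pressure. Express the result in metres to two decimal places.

y_p = 4.52 m

γ = 1.025 × 9.81 = 10.05525 kN/m³.
The plate makes 12.1° with the vertical, i.e. θ = 90° − 12.1° = 77.9° to the horizontal. Measuring y along the incline from the free-surface line, vertical depth h = y·sinθ with sinθ = 0.977783.
The centroid is at the centre, 1.15 m below the top of the plate, so y_c = 3.3 + 1.15 = 4.45 m and h_c = 4.45 × 0.977783 = 4.35113 m.
A = π(1.15)² = 4.15476 m².
Resultant F = γ·h_c·A = 10.05525 × 4.35113 × 4.15476 = 181.778 kN.
I_c = πr⁴/4 = π × 1.15⁴/4 = 1.37367 m⁴.
Centre of pressure: y_p = y_c + I_c/(y_c·A) = 4.45 + 1.37367/(4.45 × 4.15476) = 4.45 + 0.0742979 = 4.5243 m along the plane.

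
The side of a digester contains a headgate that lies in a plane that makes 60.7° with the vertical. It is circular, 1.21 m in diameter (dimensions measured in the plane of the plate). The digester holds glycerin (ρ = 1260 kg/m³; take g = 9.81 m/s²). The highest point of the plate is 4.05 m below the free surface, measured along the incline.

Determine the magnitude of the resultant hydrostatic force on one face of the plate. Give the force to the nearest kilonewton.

γ = ρg = 1260 × 9.81 / 1000 = 12.3606 kN/m³.
The plate makes 60.7° with the vertical, i.e. θ = 90° − 60.7° = 29.3° to the horizontal. Measuring y along the incline from the free-surface line, vertical depth h = y·sinθ with sinθ = 0.489382.
The centroid is at the centre, 0.605 m below the top of the plate, so y_c = 4.05 + 0.605 = 4.655 m and h_c = 4.655 × 0.489382 = 2.27807 m.
A = π(0.605)² = 1.1499 m².
Resultant F = γ·h_c·A = 12.3606 × 2.27807 × 1.1499 = 32.3792 kN.

F ≈ 32 kN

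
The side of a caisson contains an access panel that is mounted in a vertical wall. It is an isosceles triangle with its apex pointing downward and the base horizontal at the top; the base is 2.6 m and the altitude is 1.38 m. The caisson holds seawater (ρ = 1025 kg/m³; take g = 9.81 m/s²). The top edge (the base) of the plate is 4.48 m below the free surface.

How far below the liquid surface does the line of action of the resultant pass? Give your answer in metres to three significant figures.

h_p = 4.96 m

γ = ρg = 1025 × 9.81 / 1000 = 10.05525 kN/m³.
With the apex down, the centroid sits h/3 = 1.38/3 = 0.46 m below the base (the top edge), so the centroid depth is h_c = 4.48 + 0.46 = 4.94 m.
A = ½ × 2.6 × 1.38 = 1.794 m².
Resultant F = γ·h_c·A = 10.05525 × 4.94 × 1.794 = 89.1132 kN.
I_c = b·h³/36 = 2.6 × 1.38³/36 = 0.189805 m⁴.
Centre of pressure: y_p = y_c + I_c/(y_c·A) = 4.94 + 0.189805/(4.94 × 1.794) = 4.94 + 0.021417 = 4.96142 m along the plane.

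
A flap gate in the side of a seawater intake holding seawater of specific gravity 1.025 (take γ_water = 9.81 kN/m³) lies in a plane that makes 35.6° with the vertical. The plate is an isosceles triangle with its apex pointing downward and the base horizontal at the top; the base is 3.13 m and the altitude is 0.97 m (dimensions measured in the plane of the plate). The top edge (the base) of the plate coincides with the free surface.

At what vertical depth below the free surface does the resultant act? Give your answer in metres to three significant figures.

γ = 1.025 × 9.81 = 10.05525 kN/m³.
The plate makes 35.6° with the vertical, i.e. θ = 90° − 35.6° = 54.4° to the horizontal. Measuring y along the incline from the free-surface line, vertical depth h = y·sinθ with sinθ = 0.813101.
With the apex down, the centroid sits h/3 = 0.97/3 = 0.323333 m below the base (the top edge), so y_c = 0.323333 m and h_c = 0.323333 × 0.813101 = 0.262902 m.
A = ½ × 3.13 × 0.97 = 1.51805 m².
Resultant F = γ·h_c·A = 10.05525 × 0.262902 × 1.51805 = 4.01303 kN.
I_c = b·h³/36 = 3.13 × 0.97³/36 = 0.0793518 m⁴.
Centre of pressure: y_p = y_c + I_c/(y_c·A) = 0.323333 + 0.0793518/(0.323333 × 1.51805) = 0.323333 + 0.161667 = 0.485 m along the plane.
Vertically, h_p = y_p·sinθ = 0.485 × 0.813101 = 0.394354 m.

h_p = 0.394 m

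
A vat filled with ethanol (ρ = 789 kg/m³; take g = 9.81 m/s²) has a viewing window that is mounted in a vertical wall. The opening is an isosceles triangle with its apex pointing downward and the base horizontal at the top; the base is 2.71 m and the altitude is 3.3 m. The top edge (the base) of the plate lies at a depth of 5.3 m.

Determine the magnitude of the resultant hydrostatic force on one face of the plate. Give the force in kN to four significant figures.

γ = ρg = 789 × 9.81 / 1000 = 7.74009 kN/m³.
With the apex down, the centroid sits h/3 = 3.3/3 = 1.1 m below the base (the top edge), so the centroid depth is h_c = 5.3 + 1.1 = 6.4 m.
A = ½ × 2.71 × 3.3 = 4.4715 m².
Resultant F = γ·h_c·A = 7.74009 × 6.4 × 4.4715 = 221.503 kN.

F ≈ 221.5 kN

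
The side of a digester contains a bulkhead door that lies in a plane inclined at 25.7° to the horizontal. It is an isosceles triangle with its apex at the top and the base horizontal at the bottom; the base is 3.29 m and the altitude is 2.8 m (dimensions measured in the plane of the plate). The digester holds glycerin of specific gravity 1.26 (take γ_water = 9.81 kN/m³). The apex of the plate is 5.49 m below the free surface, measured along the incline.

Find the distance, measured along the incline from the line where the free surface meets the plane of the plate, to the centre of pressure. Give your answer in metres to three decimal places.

γ = 1.26 × 9.81 = 12.3606 kN/m³.
Let θ = 25.7° be the plate's angle to the horizontal; measure y along the incline from where the plane meets the free surface. Vertical depth h = y·sinθ with sinθ = 0.433659.
With the apex up, the centroid sits 2h/3 = 2 × 2.8/3 = 1.86667 m below the apex, so y_c = 5.49 + 1.86667 = 7.35667 m and h_c = 7.35667 × 0.433659 = 3.19029 m.
A = ½ × 3.29 × 2.8 = 4.606 m².
Resultant F = γ·h_c·A = 12.3606 × 3.19029 × 4.606 = 181.633 kN.
I_c = b·h³/36 = 3.29 × 2.8³/36 = 2.00617 m⁴.
Centre of pressure: y_p = y_c + I_c/(y_c·A) = 7.35667 + 2.00617/(7.35667 × 4.606) = 7.35667 + 0.0592056 = 7.41588 m along the plane.

y_p = 7.416 m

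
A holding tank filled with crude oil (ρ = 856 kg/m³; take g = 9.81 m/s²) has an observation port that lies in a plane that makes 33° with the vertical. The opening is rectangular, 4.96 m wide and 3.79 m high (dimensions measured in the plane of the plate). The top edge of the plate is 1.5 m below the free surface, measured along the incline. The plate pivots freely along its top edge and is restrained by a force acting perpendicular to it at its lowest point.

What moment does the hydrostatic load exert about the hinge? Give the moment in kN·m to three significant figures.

M ≈ 1010 kN·m

γ = ρg = 856 × 9.81 / 1000 = 8.39736 kN/m³.
The plate makes 33° with the vertical, i.e. θ = 90° − 33° = 57° to the horizontal. Measuring y along the incline from the free-surface line, vertical depth h = y·sinθ with sinθ = 0.838671.
The centroid lies 3.79/2 = 1.895 m below the top edge, so y_c = 1.5 + 1.895 = 3.395 m and h_c = 3.395 × 0.838671 = 2.84729 m.
A = 4.96 × 3.79 = 18.7984 m².
Resultant F = γ·h_c·A = 8.39736 × 2.84729 × 18.7984 = 449.464 kN.
I_c = b·h³/12 = 4.96 × 3.79³/12 = 22.5018 m⁴.
Centre of pressure: y_p = y_c + I_c/(y_c·A) = 3.395 + 22.5018/(3.395 × 18.7984) = 3.395 + 0.352579 = 3.74758 m along the plane.
The resultant acts 1.895 + 0.352579 = 2.24758 m (along the plate) below the hinge at the top edge, so the moment about the hinge is M = F × 2.24758 = 449.464 × 2.24758 = 1010.21 kN·m.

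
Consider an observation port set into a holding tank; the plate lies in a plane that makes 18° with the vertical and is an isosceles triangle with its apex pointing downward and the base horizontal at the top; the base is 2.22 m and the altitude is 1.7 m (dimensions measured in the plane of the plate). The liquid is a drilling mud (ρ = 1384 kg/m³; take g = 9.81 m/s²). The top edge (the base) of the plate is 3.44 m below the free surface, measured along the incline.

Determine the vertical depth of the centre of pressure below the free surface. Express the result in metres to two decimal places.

h_p = 3.85 m

γ = ρg = 1384 × 9.81 / 1000 = 13.57704 kN/m³.
The plate makes 18° with the vertical, i.e. θ = 90° − 18° = 72° to the horizontal. Measuring y along the incline from the free-surface line, vertical depth h = y·sinθ with sinθ = 0.951057.
With the apex down, the centroid sits h/3 = 1.7/3 = 0.566667 m below the base (the top edge), so y_c = 3.44 + 0.566667 = 4.00667 m and h_c = 4.00667 × 0.951057 = 3.81057 m.
A = ½ × 2.22 × 1.7 = 1.887 m².
Resultant F = γ·h_c·A = 13.57704 × 3.81057 × 1.887 = 97.6263 kN.
I_c = b·h³/36 = 2.22 × 1.7³/36 = 0.302968 m⁴.
Centre of pressure: y_p = y_c + I_c/(y_c·A) = 4.00667 + 0.302968/(4.00667 × 1.887) = 4.00667 + 0.040072 = 4.04674 m along the plane.
Vertically, h_p = y_p·sinθ = 4.04674 × 0.951057 = 3.84868 m.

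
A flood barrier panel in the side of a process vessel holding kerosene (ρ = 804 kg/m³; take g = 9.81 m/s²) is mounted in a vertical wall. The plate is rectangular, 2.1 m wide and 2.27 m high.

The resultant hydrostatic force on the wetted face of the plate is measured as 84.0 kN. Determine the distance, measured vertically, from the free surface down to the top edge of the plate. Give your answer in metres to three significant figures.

γ = ρg = 804 × 9.81 / 1000 = 7.88724 kN/m³.
A = 2.1 × 2.27 = 4.767 m².
From F = γ·h_c·A, the centroid depth is h_c = 84.0/(7.88724 × 4.767) = 2.23413 m.
The centroid lies 2.27/2 = 1.135 m below the top edge, so the top edge sits at h_top = 2.23413 − 1.135 = 1.09913 m below the surface.

d_top ≈ 1.10 m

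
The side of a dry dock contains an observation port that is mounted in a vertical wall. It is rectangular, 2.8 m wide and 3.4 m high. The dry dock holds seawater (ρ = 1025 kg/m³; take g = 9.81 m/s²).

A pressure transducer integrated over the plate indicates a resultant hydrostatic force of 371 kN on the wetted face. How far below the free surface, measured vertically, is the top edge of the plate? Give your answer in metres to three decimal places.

γ = ρg = 1025 × 9.81 / 1000 = 10.05525 kN/m³.
A = 2.8 × 3.4 = 9.52 m².
From F = γ·h_c·A, the centroid depth is h_c = 371/(10.05525 × 9.52) = 3.87565 m.
The centroid lies 3.4/2 = 1.7 m below the top edge, so the top edge sits at h_top = 3.87565 − 1.7 = 2.17565 m below the surface.

d_top ≈ 2.176 m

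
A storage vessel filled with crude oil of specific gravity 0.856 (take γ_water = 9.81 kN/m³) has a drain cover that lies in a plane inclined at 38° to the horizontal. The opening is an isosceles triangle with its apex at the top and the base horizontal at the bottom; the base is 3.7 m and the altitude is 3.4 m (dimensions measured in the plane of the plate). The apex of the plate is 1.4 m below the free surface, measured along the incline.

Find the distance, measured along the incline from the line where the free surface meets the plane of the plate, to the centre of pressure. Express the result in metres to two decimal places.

y_p = 3.84 m

γ = 0.856 × 9.81 = 8.39736 kN/m³.
Let θ = 38° be the plate's angle to the horizontal; measure y along the incline from where the plane meets the free surface. Vertical depth h = y·sinθ with sinθ = 0.615661.
With the apex up, the centroid sits 2h/3 = 2 × 3.4/3 = 2.26667 m below the apex, so y_c = 1.4 + 2.26667 = 3.66667 m and h_c = 3.66667 × 0.615661 = 2.25743 m.
A = ½ × 3.7 × 3.4 = 6.29 m².
Resultant F = γ·h_c·A = 8.39736 × 2.25743 × 6.29 = 119.236 kN.
I_c = b·h³/36 = 3.7 × 3.4³/36 = 4.03958 m⁴.
Centre of pressure: y_p = y_c + I_c/(y_c·A) = 3.66667 + 4.03958/(3.66667 × 6.29) = 3.66667 + 0.175151 = 3.84182 m along the plane.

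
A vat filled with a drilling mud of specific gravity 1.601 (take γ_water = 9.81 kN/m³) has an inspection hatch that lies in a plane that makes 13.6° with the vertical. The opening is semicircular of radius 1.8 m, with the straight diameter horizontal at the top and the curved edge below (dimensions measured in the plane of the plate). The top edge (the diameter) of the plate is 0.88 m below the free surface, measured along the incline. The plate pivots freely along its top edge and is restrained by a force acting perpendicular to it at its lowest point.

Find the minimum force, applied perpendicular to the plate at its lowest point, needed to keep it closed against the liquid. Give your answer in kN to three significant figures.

γ = 1.601 × 9.81 = 15.70581 kN/m³.
The plate makes 13.6° with the vertical, i.e. θ = 90° − 13.6° = 76.4° to the horizontal. Measuring y along the incline from the free-surface line, vertical depth h = y·sinθ with sinθ = 0.971961.
The centroid of a semicircle lies 4r/(3π) = 0.763944 m from the diameter, here below the top edge, so y_c = 0.88 + 0.763944 = 1.64394 m and h_c = 1.64394 × 0.971961 = 1.59785 m.
A = πr²/2 = π × 1.8²/2 = 5.08938 m².
Resultant F = γ·h_c·A = 15.70581 × 1.59785 × 5.08938 = 127.721 kN.
I_c = (π/8 − 8/(9π))·r⁴ = 0.109757 × 1.8⁴ = 1.15219 m⁴.
Centre of pressure: y_p = y_c + I_c/(y_c·A) = 1.64394 + 1.15219/(1.64394 × 5.08938) = 1.64394 + 0.137712 = 1.78165 m along the plane.
The resultant acts 0.763944 + 0.137712 = 0.901656 m (along the plate) below the hinge at the top edge, so the moment about the hinge is M = F × 0.901656 = 127.721 × 0.901656 = 115.16 kN·m.
A normal force at the bottom, 1.8 m from the hinge, must supply this moment: P = 115.16/1.8 = 63.9778 kN.

P ≈ 64.0 kN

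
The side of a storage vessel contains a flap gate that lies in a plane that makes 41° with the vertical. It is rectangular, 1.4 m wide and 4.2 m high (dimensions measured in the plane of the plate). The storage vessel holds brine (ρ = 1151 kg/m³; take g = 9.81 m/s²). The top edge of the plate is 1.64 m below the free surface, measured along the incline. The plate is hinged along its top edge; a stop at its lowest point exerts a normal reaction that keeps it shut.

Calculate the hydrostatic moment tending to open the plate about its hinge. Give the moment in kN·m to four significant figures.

γ = ρg = 1151 × 9.81 / 1000 = 11.29131 kN/m³.
The plate makes 41° with the vertical, i.e. θ = 90° − 41° = 49° to the horizontal. Measuring y along the incline from the free-surface line, vertical depth h = y·sinθ with sinθ = 0.754710.
The centroid lies 4.2/2 = 2.1 m below the top edge, so y_c = 1.64 + 2.1 = 3.74 m and h_c = 3.74 × 0.754710 = 2.82262 m.
A = 1.4 × 4.2 = 5.88 m².
Resultant F = γ·h_c·A = 11.29131 × 2.82262 × 5.88 = 187.402 kN.
I_c = b·h³/12 = 1.4 × 4.2³/12 = 8.6436 m⁴.
Centre of pressure: y_p = y_c + I_c/(y_c·A) = 3.74 + 8.6436/(3.74 × 5.88) = 3.74 + 0.393048 = 4.13305 m along the plane.
The resultant acts 2.1 + 0.393048 = 2.49305 m (along the plate) below the hinge at the top edge, so the moment about the hinge is M = F × 2.49305 = 187.402 × 2.49305 = 467.203 kN·m.

M ≈ 467.2 kN·m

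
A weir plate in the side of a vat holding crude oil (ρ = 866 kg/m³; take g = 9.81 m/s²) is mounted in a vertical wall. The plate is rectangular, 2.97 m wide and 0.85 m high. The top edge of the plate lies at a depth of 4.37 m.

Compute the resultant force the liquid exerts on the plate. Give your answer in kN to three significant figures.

F ≈ 103 kN

γ = ρg = 866 × 9.81 / 1000 = 8.49546 kN/m³.
The centroid lies 0.85/2 = 0.425 m below the top edge, so the centroid depth is h_c = 4.37 + 0.425 = 4.795 m.
A = 2.97 × 0.85 = 2.5245 m².
Resultant F = γ·h_c·A = 8.49546 × 4.795 × 2.5245 = 102.837 kN.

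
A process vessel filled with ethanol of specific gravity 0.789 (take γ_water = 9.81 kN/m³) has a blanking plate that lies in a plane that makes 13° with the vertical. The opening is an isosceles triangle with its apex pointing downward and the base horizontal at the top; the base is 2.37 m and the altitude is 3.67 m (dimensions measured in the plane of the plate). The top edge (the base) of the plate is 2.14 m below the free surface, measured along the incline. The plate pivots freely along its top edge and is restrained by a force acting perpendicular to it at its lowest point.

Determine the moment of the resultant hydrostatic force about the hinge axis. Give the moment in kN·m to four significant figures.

M ≈ 159.5 kN·m

γ = 0.789 × 9.81 = 7.74009 kN/m³.
The plate makes 13° with the vertical, i.e. θ = 90° − 13° = 77° to the horizontal. Measuring y along the incline from the free-surface line, vertical depth h = y·sinθ with sinθ = 0.974370.
With the apex down, the centroid sits h/3 = 3.67/3 = 1.22333 m below the base (the top edge), so y_c = 2.14 + 1.22333 = 3.36333 m and h_c = 3.36333 × 0.974370 = 3.27713 m.
A = ½ × 2.37 × 3.67 = 4.34895 m².
Resultant F = γ·h_c·A = 7.74009 × 3.27713 × 4.34895 = 110.312 kN.
I_c = b·h³/36 = 2.37 × 3.67³/36 = 3.2542 m⁴.
Centre of pressure: y_p = y_c + I_c/(y_c·A) = 3.36333 + 3.2542/(3.36333 × 4.34895) = 3.36333 + 0.22248 = 3.58581 m along the plane.
The resultant acts 1.22333 + 0.22248 = 1.44581 m (along the plate) below the hinge at the top edge, so the moment about the hinge is M = F × 1.44581 = 110.312 × 1.44581 = 159.49 kN·m.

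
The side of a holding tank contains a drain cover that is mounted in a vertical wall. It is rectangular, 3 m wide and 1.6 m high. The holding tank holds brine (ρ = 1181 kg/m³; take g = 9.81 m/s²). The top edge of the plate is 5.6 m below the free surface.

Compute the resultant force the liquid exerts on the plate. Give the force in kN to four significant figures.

γ = ρg = 1181 × 9.81 / 1000 = 11.58561 kN/m³.
The centroid lies 1.6/2 = 0.8 m below the top edge, so the centroid depth is h_c = 5.6 + 0.8 = 6.4 m.
A = 3 × 1.6 = 4.8 m².
Resultant F = γ·h_c·A = 11.58561 × 6.4 × 4.8 = 355.91 kN.

F ≈ 355.9 kN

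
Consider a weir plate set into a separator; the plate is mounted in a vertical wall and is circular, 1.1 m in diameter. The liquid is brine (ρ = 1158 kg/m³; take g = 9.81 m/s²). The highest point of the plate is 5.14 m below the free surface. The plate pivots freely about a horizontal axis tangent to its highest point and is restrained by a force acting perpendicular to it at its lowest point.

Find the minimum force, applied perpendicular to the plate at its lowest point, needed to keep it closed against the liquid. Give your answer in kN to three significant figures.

γ = ρg = 1158 × 9.81 / 1000 = 11.35998 kN/m³.
The centroid is at the centre, 0.55 m below the top of the plate, so the centroid depth is h_c = 5.14 + 0.55 = 5.69 m.
A = π(0.55)² = 0.950332 m².
Resultant F = γ·h_c·A = 11.35998 × 5.69 × 0.950332 = 61.4278 kN.
I_c = πr⁴/4 = π × 0.55⁴/4 = 0.0718688 m⁴.
Centre of pressure: y_p = y_c + I_c/(y_c·A) = 5.69 + 0.0718688/(5.69 × 0.950332) = 5.69 + 0.0132909 = 5.70329 m along the plane.
The resultant acts 0.55 + 0.0132909 = 0.563291 m (along the plate) below the hinge at the top edge, so the moment about the hinge is M = F × 0.563291 = 61.4278 × 0.563291 = 34.6017 kN·m.
A normal force at the bottom, 1.1 m from the hinge, must supply this moment: P = 34.6017/1.1 = 31.4561 kN.

P ≈ 31.5 kN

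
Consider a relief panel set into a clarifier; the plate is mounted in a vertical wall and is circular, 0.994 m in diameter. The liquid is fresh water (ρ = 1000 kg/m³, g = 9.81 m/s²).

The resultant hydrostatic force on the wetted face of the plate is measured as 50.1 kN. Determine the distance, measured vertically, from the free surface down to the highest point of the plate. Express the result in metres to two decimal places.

γ = ρg = 1000 × 9.81 = 9810 N/m³ = 9.81 kN/m³.
A = π(0.497)² = 0.776002 m².
From F = γ·h_c·A, the centroid depth is h_c = 50.1/(9.81 × 0.776002) = 6.58121 m.
The centroid is at the centre, 0.497 m below the top of the plate, so the highest point sits at h_top = 6.58121 − 0.497 = 6.08421 m below the surface.

d_top ≈ 6.08 m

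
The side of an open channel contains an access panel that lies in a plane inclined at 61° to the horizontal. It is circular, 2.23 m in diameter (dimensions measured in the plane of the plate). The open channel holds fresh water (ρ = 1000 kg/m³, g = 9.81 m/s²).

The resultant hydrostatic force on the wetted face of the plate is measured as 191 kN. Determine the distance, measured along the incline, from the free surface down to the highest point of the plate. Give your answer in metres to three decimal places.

γ = ρg = 1000 × 9.81 = 9810 N/m³ = 9.81 kN/m³.
A = π(1.115)² = 3.90571 m².
From F = γ·h_c·A, the centroid depth is h_c = 191/(9.81 × 3.90571) = 4.98499 m.
Let θ = 61° be the plate's angle to the horizontal; measure y along the incline from where the plane meets the free surface. Vertical depth h = y·sinθ with sinθ = 0.874620.
Along the incline, y_c = h_c/sinθ = 4.98499/0.874620 = 5.69961 m.
The centroid is at the centre, 1.115 m below the top of the plate, so the highest point sits at y_top = 5.69961 − 1.115 = 4.58461 m along the incline.

y_top ≈ 4.585 m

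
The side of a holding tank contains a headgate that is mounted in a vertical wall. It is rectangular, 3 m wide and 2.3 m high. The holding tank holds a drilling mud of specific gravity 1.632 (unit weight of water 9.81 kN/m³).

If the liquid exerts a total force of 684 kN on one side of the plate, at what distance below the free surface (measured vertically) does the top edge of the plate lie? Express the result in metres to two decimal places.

γ = 1.632 × 9.81 = 16.00992 kN/m³.
A = 3 × 2.3 = 6.9 m².
From F = γ·h_c·A, the centroid depth is h_c = 684/(16.00992 × 6.9) = 6.19181 m.
The centroid lies 2.3/2 = 1.15 m below the top edge, so the top edge sits at h_top = 6.19181 − 1.15 = 5.04181 m below the surface.

d_top ≈ 5.04 m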